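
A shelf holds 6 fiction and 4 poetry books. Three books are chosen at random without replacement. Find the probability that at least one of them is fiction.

P(no fiction) = 4/10 × 3/9 × 2/8 = 24/720 = 1/30.
P(at least one) = 1 − 1/30 = 29/30.

29/30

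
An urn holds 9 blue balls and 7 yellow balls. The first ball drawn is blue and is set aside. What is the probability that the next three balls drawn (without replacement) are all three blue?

With the first ball removed, 8 blue remain out of 15.
P = 8/15 × 7/14 × 6/13 = 336/2730 = 8/65.

8/65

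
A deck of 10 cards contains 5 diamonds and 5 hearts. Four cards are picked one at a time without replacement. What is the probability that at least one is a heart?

41/42

P(no hearts) = 5/10 × 4/9 × 3/8 × 2/7 = 120/5040 = 1/42.
P(at least one) = 1 − 1/42 = 41/42.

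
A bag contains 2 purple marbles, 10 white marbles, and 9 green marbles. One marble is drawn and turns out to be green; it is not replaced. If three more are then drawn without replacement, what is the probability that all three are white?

After the first draw, 10 of the remaining 20 marbles are white.
P = 10/20 × 9/19 × 8/18 = 720/6840 = 2/19.

2/19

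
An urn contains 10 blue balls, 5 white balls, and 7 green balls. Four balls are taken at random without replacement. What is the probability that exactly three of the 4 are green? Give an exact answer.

One ordering (green drawn first) has probability 7/22 × 6/21 × 5/20 × 15/19 = 3150/175560 = 15/836.
There are C(4,3) = 4 such orderings, each equally likely, so P = 4 × 15/836 = 15/209.

15/209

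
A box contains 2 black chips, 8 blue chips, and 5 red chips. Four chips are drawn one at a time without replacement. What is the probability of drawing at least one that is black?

P(no black) = 13/15 × 12/14 × 11/13 × 10/12 = 17160/32760 = 11/21.
P(at least one) = 1 − 11/21 = 10/21.

10/21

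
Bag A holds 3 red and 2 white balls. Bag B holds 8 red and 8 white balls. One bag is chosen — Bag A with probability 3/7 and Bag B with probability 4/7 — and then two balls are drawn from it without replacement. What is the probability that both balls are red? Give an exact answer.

11/42

From Bag A: P(both red) = (3/5)(2/4) = 3/10.
From Bag B: P(both red) = (8/16)(7/15) = 7/30.
Total probability = (3/7)(3/10) + (4/7)(7/30) = 11/42.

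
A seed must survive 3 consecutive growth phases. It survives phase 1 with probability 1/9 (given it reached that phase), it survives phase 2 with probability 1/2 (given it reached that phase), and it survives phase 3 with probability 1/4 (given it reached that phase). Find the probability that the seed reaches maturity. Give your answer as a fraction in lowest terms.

1/72

The events are sequential, so multiply the conditional probabilities:
P = 1/9 × 1/2 × 1/4 = 1/72.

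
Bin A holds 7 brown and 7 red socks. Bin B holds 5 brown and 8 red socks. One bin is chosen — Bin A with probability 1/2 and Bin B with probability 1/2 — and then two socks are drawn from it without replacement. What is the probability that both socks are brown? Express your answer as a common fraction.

7/39

From Bin A: P(both brown) = (7/14)(6/13) = 3/13.
From Bin B: P(both brown) = (5/13)(4/12) = 5/39.
Total probability = (1/2)(3/13) + (1/2)(5/39) = 7/39.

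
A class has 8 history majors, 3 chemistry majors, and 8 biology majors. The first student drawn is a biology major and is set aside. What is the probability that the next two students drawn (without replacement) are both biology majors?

7/51

With the first student removed, 7 biology majors remain out of 18.
P = 7/18 × 6/17 = 42/306 = 7/51.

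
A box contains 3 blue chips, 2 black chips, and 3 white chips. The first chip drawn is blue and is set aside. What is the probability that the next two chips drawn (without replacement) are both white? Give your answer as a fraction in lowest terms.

1/7

With the first chip removed, 3 white remain out of 7.
P = 3/7 × 2/6 = 6/42 = 1/7.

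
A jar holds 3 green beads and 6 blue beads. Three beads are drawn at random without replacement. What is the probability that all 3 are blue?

P(every draw is blue) = 6/9 × 5/8 × 4/7 = 120/504 = 5/21.

5/21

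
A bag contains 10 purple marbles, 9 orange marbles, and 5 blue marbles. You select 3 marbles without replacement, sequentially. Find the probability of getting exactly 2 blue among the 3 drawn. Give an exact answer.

95/1012

One ordering (blue drawn first) has probability 5/24 × 4/23 × 19/22 = 380/12144 = 95/3036.
There are C(3,2) = 3 such orderings, each equally likely, so P = 3 × 95/3036 = 95/1012.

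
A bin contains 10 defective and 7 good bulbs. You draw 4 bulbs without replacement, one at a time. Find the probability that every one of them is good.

1/68

P(every draw is good) = 7/17 × 6/16 × 5/15 × 4/14 = 840/57120 = 1/68.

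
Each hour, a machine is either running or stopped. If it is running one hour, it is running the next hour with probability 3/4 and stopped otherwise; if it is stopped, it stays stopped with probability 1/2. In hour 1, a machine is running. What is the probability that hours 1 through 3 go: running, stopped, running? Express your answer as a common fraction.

1/8

Hour 1 is given. For each transition, use the conditional probability from the current state:
P(stopped | running) = 1/4; P(running | stopped) = 1/2.
P = 1/4 × 1/2 = 1/8.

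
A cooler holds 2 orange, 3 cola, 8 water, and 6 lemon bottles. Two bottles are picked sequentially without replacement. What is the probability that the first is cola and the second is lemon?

Multiply the probability of each draw given the previous ones:
P = 3/19 × 6/18 = 18/342 = 1/19.

1/19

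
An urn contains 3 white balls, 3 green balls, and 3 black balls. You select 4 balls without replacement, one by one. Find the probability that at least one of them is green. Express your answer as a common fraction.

37/42

P(no green) = 6/9 × 5/8 × 4/7 × 3/6 = 360/3024 = 5/42.
P(at least one) = 1 − 5/42 = 37/42.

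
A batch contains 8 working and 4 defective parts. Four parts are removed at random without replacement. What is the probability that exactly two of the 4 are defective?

One ordering (defective drawn first) has probability 4/12 × 3/11 × 8/10 × 7/9 = 672/11880 = 28/495.
There are C(4,2) = 6 such orderings, each equally likely, so P = 6 × 28/495 = 56/165.

56/165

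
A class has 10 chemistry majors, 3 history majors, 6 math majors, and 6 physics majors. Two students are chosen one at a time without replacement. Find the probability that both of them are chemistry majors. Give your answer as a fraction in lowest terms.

3/20

P(every draw is a chemistry major) = 10/25 × 9/24 = 90/600 = 3/20.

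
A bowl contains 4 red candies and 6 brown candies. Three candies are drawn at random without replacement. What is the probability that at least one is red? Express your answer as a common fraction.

5/6

P(no red) = 6/10 × 5/9 × 4/8 = 120/720 = 1/6.
P(at least one) = 1 − 1/6 = 5/6.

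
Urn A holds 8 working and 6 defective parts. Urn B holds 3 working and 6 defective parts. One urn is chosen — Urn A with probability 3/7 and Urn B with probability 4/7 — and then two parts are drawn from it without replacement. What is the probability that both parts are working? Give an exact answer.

From Urn A: P(both working) = (8/14)(7/13) = 4/13.
From Urn B: P(both working) = (3/9)(2/8) = 1/12.
Total probability = (3/7)(4/13) + (4/7)(1/12) = 7/39.

7/39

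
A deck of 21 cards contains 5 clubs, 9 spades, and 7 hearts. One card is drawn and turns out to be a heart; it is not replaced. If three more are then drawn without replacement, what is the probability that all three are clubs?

1/114

With the first card removed, 5 clubs remain out of 20.
P = 5/20 × 4/19 × 3/18 = 60/6840 = 1/114.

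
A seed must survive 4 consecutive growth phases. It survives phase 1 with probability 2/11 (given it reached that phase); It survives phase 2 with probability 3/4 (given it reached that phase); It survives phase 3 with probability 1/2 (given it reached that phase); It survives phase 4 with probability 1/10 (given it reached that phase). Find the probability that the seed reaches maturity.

The events are sequential, so multiply the conditional probabilities:
P = 2/11 × 3/4 × 1/2 × 1/10 = 6/880 = 3/440.

3/440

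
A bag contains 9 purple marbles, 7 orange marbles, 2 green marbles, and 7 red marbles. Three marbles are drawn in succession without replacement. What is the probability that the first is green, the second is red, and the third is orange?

49/6900

Multiply the probability of each draw given the previous ones:
P = 2/25 × 7/24 × 7/23 = 98/13800 = 49/6900.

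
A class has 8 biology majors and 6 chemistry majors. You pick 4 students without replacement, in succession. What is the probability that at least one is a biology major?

986/1001

P(no biology majors) = 6/14 × 5/13 × 4/12 × 3/11 = 360/24024 = 15/1001.
P(at least one) = 1 − 15/1001 = 986/1001.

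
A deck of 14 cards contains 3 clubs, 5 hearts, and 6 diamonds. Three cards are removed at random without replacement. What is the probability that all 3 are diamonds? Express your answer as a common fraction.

5/91

P = 6/14 × 5/13 × 4/12 = 120/2184 = 5/91.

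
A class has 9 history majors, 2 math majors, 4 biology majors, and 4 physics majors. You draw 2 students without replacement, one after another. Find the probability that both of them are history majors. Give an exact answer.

P(all history majors) = 9/19 × 8/18 = 72/342 = 4/19.

4/19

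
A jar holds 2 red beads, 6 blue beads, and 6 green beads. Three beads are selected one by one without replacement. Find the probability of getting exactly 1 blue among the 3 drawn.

One ordering (blue drawn first) has probability 6/14 × 8/13 × 7/12 = 336/2184 = 2/13.
There are C(3,1) = 3 such orderings, each equally likely, so P = 3 × 2/13 = 6/13.

6/13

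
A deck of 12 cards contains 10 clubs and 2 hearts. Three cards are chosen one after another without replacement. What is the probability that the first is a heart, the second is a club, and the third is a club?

3/22

Chain rule:
P = 2/12 × 10/11 × 9/10 = 180/1320 = 3/22.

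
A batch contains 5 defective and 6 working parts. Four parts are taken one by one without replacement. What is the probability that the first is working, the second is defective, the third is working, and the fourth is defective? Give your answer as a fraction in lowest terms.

5/66

Multiply the probability of each draw given the previous ones:
P = 6/11 × 5/10 × 5/9 × 4/8 = 600/7920 = 5/66.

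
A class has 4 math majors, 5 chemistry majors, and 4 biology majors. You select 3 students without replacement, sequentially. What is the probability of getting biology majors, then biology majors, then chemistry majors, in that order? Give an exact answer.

5/143

Multiply the probability of each draw given the previous ones:
P = 4/13 × 3/12 × 5/11 = 60/1716 = 5/143.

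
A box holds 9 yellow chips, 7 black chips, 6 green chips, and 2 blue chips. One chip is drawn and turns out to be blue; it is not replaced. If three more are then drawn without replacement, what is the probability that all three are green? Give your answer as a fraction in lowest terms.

20/1771

With the first chip removed, 6 green remain out of 23.
P = 6/23 × 5/22 × 4/21 = 120/10626 = 20/1771.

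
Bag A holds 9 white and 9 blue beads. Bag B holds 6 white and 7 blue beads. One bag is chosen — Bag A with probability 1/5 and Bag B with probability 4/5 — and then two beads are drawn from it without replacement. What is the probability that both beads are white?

222/1105

From Bag A: P(both white) = (9/18)(8/17) = 4/17.
From Bag B: P(both white) = (6/13)(5/12) = 5/26.
Total probability = (1/5)(4/17) + (4/5)(5/26) = 222/1105.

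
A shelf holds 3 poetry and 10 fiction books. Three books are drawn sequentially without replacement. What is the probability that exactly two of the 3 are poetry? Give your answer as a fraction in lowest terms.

One ordering (poetry drawn first) has probability 3/13 × 2/12 × 10/11 = 60/1716 = 5/143.
There are C(3,2) = 3 such orderings, each equally likely, so P = 3 × 5/143 = 15/143.

15/143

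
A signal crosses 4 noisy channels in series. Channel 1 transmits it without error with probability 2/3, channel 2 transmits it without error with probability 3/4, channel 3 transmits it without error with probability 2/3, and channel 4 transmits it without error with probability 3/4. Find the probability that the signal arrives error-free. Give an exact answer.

1/4

The events are sequential, so multiply the conditional probabilities:
P = 2/3 × 3/4 × 2/3 × 3/4 = 36/144 = 1/4.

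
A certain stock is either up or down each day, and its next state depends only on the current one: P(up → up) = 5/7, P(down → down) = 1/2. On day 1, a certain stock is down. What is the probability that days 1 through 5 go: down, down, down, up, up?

5/56

Day 1 is given. For each transition, use the conditional probability from the current state:
P(down | down) = 1/2; P(down | down) = 1/2; P(up | down) = 1/2; P(up | up) = 5/7.
P = 1/2 × 1/2 × 1/2 × 5/7 = 5/56.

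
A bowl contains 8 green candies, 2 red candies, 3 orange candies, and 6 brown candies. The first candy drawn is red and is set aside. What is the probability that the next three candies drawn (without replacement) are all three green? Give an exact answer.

7/102

With the first candy removed, 8 green remain out of 18.
P = 8/18 × 7/17 × 6/16 = 336/4896 = 7/102.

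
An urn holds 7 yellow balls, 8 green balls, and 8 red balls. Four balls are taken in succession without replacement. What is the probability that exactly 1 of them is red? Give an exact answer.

104/253

One ordering (red drawn first) has probability 8/23 × 15/22 × 14/21 × 13/20 = 21840/212520 = 26/253.
There are C(4,1) = 4 such orderings, each equally likely, so P = 4 × 26/253 = 104/253.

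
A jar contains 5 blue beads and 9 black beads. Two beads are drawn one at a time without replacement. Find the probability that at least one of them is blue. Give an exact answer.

55/91

P(no blue) = 9/14 × 8/13 = 72/182 = 36/91.
P(at least one) = 1 − 36/91 = 55/91.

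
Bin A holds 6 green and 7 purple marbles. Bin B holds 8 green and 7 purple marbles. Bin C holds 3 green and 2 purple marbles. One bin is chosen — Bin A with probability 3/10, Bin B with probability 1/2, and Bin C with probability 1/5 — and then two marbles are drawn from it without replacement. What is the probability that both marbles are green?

979/3900

From Bin A: P(both green) = (6/13)(5/12) = 5/26.
From Bin B: P(both green) = (8/15)(7/14) = 4/15.
From Bin C: P(both green) = (3/5)(2/4) = 3/10.
Total probability = (3/10)(5/26) + (1/2)(4/15) + (1/5)(3/10) = 979/3900.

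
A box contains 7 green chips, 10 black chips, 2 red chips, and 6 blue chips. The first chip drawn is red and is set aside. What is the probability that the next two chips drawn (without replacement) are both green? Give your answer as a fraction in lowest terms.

7/92

After the first draw, 7 of the remaining 24 chips are green.
P = 7/24 × 6/23 = 42/552 = 7/92.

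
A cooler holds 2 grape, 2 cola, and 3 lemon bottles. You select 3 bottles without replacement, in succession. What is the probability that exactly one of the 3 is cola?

One ordering (cola drawn first) has probability 2/7 × 5/6 × 4/5 = 40/210 = 4/21.
There are C(3,1) = 3 such orderings, each equally likely, so P = 3 × 4/21 = 4/7.

4/7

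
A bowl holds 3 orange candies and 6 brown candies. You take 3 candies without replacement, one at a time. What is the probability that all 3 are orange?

P(all orange) = 3/9 × 2/8 × 1/7 = 6/504 = 1/84.

1/84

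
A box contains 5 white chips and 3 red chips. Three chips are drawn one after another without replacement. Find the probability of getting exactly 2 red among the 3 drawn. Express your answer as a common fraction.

15/56

One ordering (red drawn first) has probability 3/8 × 2/7 × 5/6 = 30/336 = 5/56.
There are C(3,2) = 3 such orderings, each equally likely, so P = 3 × 5/56 = 15/56.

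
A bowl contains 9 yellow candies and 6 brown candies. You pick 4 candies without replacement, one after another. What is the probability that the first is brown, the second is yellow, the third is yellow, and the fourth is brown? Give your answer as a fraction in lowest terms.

Multiply the probability of each draw given the previous ones:
P = 6/15 × 9/14 × 8/13 × 5/12 = 2160/32760 = 6/91.

6/91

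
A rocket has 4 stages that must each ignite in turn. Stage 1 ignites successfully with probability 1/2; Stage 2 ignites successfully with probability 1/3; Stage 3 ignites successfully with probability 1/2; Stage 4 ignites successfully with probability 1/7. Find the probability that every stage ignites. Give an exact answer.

1/84

Each stage is reached only if all earlier stages succeed, so
P = 1/2 × 1/3 × 1/2 × 1/7 = 1/84.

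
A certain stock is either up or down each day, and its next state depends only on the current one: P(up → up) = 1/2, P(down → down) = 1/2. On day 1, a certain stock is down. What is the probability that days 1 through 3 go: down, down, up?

Day 1 is given. For each transition, use the conditional probability from the current state:
P(down | down) = 1/2; P(up | down) = 1/2.
P = 1/2 × 1/2 = 1/4.

1/4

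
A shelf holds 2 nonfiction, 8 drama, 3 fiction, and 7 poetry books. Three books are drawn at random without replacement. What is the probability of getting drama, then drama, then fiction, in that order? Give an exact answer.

7/285

Multiply the probability of each draw given the previous ones:
P = 8/20 × 7/19 × 3/18 = 168/6840 = 7/285.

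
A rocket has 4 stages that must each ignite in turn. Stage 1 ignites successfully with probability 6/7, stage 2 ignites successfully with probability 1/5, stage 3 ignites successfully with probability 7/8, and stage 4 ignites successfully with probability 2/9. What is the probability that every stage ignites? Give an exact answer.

1/30

Multiplying along the chain,
P = 6/7 × 1/5 × 7/8 × 2/9 = 84/2520 = 1/30.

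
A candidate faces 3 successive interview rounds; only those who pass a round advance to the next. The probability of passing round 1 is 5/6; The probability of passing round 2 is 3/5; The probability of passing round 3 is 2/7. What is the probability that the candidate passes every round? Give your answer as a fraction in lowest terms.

1/7

Multiplying along the chain,
P = 5/6 × 3/5 × 2/7 = 30/210 = 1/7.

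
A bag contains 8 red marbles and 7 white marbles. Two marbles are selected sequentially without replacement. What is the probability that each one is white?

1/5

P = 7/15 × 6/14 = 42/210 = 1/5.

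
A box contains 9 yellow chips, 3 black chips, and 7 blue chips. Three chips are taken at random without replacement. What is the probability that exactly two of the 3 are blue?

84/323

One ordering (blue drawn first) has probability 7/19 × 6/18 × 12/17 = 504/5814 = 28/323.
There are C(3,2) = 3 such orderings, each equally likely, so P = 3 × 28/323 = 84/323.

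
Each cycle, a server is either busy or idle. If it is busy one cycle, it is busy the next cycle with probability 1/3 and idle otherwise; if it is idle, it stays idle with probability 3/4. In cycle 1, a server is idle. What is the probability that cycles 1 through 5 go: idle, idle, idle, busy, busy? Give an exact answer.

3/64

Cycle 1 is given. For each transition, use the conditional probability from the current state:
P(idle | idle) = 3/4; P(idle | idle) = 3/4; P(busy | idle) = 1/4; P(busy | busy) = 1/3.
P = 3/4 × 3/4 × 1/4 × 1/3 = 9/192 = 3/64.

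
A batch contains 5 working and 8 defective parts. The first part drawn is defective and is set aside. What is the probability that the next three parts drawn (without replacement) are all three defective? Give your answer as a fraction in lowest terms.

After the first draw, 7 of the remaining 12 parts are defective.
P = 7/12 × 6/11 × 5/10 = 210/1320 = 7/44.

7/44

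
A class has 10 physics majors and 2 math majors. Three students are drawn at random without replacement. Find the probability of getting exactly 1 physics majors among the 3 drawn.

1/22

One ordering (a physics major drawn first) has probability 10/12 × 2/11 × 1/10 = 20/1320 = 1/66.
There are C(3,1) = 3 such orderings, each equally likely, so P = 3 × 1/66 = 1/22.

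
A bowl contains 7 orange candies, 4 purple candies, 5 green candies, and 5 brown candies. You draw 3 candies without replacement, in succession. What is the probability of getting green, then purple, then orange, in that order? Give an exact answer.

1/57

Chain rule:
P = 5/21 × 4/20 × 7/19 = 140/7980 = 1/57.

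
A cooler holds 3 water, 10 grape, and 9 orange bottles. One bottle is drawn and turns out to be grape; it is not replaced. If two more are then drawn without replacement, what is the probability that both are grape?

6/35

After the first draw, 9 of the remaining 21 bottles are grape.
P = 9/21 × 8/20 = 72/420 = 6/35.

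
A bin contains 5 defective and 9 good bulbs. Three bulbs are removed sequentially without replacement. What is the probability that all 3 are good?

3/13

P = 9/14 × 8/13 × 7/12 = 504/2184 = 3/13.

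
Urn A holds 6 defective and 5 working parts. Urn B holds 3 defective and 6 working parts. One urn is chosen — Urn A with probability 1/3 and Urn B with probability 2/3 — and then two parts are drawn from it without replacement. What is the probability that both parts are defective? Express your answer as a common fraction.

From Urn A: P(both defective) = (6/11)(5/10) = 3/11.
From Urn B: P(both defective) = (3/9)(2/8) = 1/12.
Total probability = (1/3)(3/11) + (2/3)(1/12) = 29/198.

29/198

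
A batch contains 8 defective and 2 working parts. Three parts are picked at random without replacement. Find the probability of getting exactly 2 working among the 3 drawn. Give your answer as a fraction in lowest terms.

1/15

One ordering (working drawn first) has probability 2/10 × 1/9 × 8/8 = 16/720 = 1/45.
There are C(3,2) = 3 such orderings, each equally likely, so P = 3 × 1/45 = 1/15.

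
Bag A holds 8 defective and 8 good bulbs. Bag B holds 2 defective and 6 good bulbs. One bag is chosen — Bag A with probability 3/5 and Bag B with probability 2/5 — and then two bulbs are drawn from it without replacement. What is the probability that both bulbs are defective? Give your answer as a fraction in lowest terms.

27/175

From Bag A: P(both defective) = (8/16)(7/15) = 7/30.
From Bag B: P(both defective) = (2/8)(1/7) = 1/28.
Total probability = (3/5)(7/30) + (2/5)(1/28) = 27/175.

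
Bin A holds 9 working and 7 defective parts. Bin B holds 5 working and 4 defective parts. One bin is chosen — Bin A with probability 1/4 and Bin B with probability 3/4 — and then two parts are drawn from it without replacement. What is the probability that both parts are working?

17/60

From Bin A: P(both working) = (9/16)(8/15) = 3/10.
From Bin B: P(both working) = (5/9)(4/8) = 5/18.
Total probability = (1/4)(3/10) + (3/4)(5/18) = 17/60.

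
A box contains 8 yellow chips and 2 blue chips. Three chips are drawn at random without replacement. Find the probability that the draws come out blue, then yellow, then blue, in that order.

Each draw changes the counts, so multiply the conditional probabilities along the sequence:
P = 2/10 × 8/9 × 1/8 = 16/720 = 1/45.

1/45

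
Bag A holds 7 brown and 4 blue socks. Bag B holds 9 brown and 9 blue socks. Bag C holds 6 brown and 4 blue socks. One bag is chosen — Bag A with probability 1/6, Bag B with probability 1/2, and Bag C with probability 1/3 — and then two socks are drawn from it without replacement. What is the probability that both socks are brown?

From Bag A: P(both brown) = (7/11)(6/10) = 21/55.
From Bag B: P(both brown) = (9/18)(8/17) = 4/17.
From Bag C: P(both brown) = (6/10)(5/9) = 1/3.
Total probability = (1/6)(21/55) + (1/2)(4/17) + (1/3)(1/3) = 4921/16830.

4921/16830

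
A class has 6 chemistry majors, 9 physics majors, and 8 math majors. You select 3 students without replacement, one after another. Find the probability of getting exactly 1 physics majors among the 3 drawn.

One ordering (a physics major drawn first) has probability 9/23 × 14/22 × 13/21 = 1638/10626 = 39/253.
There are C(3,1) = 3 such orderings, each equally likely, so P = 3 × 39/253 = 117/253.

117/253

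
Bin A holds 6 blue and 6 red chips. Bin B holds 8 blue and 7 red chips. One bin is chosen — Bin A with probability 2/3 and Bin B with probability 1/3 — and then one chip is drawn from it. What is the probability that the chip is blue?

23/45

From Bin A: P(blue) = 6/12.
From Bin B: P(blue) = 8/15.
Total probability = (2/3)(6/12) + (1/3)(8/15) = 23/45.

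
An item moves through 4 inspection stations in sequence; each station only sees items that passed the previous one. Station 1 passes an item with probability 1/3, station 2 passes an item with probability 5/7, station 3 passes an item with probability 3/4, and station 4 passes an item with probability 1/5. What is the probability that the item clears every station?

The events are sequential, so multiply the conditional probabilities:
P = 1/3 × 5/7 × 3/4 × 1/5 = 15/420 = 1/28.

1/28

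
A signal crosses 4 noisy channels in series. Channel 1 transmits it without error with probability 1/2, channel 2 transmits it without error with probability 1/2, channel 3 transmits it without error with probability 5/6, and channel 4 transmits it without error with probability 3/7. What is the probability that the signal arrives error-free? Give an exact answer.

Each stage is reached only if all earlier stages succeed, so
P = 1/2 × 1/2 × 5/6 × 3/7 = 15/168 = 5/56.

5/56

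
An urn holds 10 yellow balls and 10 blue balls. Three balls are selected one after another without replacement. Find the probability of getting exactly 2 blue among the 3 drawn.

One ordering (blue drawn first) has probability 10/20 × 9/19 × 10/18 = 900/6840 = 5/38.
There are C(3,2) = 3 such orderings, each equally likely, so P = 3 × 5/38 = 15/38.

15/38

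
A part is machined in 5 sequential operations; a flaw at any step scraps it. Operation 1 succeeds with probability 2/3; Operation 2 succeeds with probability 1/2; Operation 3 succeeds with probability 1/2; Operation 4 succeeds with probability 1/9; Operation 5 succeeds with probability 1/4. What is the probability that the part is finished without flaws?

1/216

The events are sequential, so multiply the conditional probabilities:
P = 2/3 × 1/2 × 1/2 × 1/9 × 1/4 = 2/432 = 1/216.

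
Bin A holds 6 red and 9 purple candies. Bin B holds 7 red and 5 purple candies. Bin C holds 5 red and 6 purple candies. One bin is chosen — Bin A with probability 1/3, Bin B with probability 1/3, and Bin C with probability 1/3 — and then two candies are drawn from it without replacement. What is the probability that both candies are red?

From Bin A: P(both red) = (6/15)(5/14) = 1/7.
From Bin B: P(both red) = (7/12)(6/11) = 7/22.
From Bin C: P(both red) = (5/11)(4/10) = 2/11.
Total probability = (1/3)(1/7) + (1/3)(7/22) + (1/3)(2/11) = 3/14.

3/14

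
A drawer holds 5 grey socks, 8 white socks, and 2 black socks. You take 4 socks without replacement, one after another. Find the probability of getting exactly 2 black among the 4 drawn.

One ordering (black drawn first) has probability 2/15 × 1/14 × 13/13 × 12/12 = 312/32760 = 1/105.
There are C(4,2) = 6 such orderings, each equally likely, so P = 6 × 1/105 = 2/35.

2/35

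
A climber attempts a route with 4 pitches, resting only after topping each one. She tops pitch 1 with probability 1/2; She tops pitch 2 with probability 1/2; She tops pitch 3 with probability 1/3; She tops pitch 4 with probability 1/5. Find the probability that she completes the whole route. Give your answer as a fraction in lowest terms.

Multiplying along the chain,
P = 1/2 × 1/2 × 1/3 × 1/5 = 1/60.

1/60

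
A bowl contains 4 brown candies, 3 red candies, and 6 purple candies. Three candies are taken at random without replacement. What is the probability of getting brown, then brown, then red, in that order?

3/143

Multiply the probability of each draw given the previous ones:
P = 4/13 × 3/12 × 3/11 = 36/1716 = 3/143.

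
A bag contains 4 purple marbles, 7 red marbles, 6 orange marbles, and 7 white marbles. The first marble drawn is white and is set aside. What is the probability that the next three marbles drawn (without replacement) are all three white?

20/1771

After the first draw, 6 of the remaining 23 marbles are white.
P = 6/23 × 5/22 × 4/21 = 120/10626 = 20/1771.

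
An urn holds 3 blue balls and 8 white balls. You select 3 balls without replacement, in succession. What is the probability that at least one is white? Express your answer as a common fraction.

164/165

P(no white) = 3/11 × 2/10 × 1/9 = 6/990 = 1/165.
P(at least one) = 1 − 1/165 = 164/165.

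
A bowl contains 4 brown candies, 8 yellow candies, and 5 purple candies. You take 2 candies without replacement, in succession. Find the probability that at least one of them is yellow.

25/34

P(no yellow) = 9/17 × 8/16 = 72/272 = 9/34.
P(at least one) = 1 − 9/34 = 25/34.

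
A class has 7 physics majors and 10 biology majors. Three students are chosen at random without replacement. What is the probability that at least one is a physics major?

P(no physics majors) = 10/17 × 9/16 × 8/15 = 720/4080 = 3/17.
P(at least one) = 1 − 3/17 = 14/17.

14/17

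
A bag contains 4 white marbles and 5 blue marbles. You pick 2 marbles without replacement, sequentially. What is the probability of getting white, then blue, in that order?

5/18

Multiply the probability of each draw given the previous ones:
P = 4/9 × 5/8 = 20/72 = 5/18.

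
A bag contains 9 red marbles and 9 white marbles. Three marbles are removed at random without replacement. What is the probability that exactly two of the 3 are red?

One ordering (red drawn first) has probability 9/18 × 8/17 × 9/16 = 648/4896 = 9/68.
There are C(3,2) = 3 such orderings, each equally likely, so P = 3 × 9/68 = 27/68.

27/68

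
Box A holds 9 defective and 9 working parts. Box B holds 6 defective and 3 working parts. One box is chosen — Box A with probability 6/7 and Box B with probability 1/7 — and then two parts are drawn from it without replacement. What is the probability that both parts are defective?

373/1428

From Box A: P(both defective) = (9/18)(8/17) = 4/17.
From Box B: P(both defective) = (6/9)(5/8) = 5/12.
Total probability = (6/7)(4/17) + (1/7)(5/12) = 373/1428.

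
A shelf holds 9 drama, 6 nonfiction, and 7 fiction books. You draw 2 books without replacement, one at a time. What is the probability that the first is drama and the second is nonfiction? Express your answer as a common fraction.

Each draw changes the counts, so multiply the conditional probabilities along the sequence:
P = 9/22 × 6/21 = 54/462 = 9/77.

9/77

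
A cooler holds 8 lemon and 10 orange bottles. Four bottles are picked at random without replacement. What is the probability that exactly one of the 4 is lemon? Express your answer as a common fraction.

One ordering (lemon drawn first) has probability 8/18 × 10/17 × 9/16 × 8/15 = 5760/73440 = 4/51.
There are C(4,1) = 4 such orderings, each equally likely, so P = 4 × 4/51 = 16/51.

16/51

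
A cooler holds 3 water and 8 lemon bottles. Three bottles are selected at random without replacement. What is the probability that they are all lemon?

P(every draw is lemon) = 8/11 × 7/10 × 6/9 = 336/990 = 56/165.

56/165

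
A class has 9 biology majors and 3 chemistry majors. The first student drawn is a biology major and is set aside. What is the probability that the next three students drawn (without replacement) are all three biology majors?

56/165

With the first student removed, 8 biology majors remain out of 11.
P = 8/11 × 7/10 × 6/9 = 336/990 = 56/165.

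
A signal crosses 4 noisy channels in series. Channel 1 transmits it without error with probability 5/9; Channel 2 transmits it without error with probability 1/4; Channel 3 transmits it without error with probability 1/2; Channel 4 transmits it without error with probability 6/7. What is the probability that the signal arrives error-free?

Each stage is reached only if all earlier stages succeed, so
P = 5/9 × 1/4 × 1/2 × 6/7 = 30/504 = 5/84.

5/84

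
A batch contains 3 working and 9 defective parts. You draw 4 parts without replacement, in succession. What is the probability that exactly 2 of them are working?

12/55

One ordering (working drawn first) has probability 3/12 × 2/11 × 9/10 × 8/9 = 432/11880 = 2/55.
There are C(4,2) = 6 such orderings, each equally likely, so P = 6 × 2/55 = 12/55.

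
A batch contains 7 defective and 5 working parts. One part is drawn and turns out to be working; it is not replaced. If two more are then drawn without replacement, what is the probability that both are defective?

After the first draw, 7 of the remaining 11 parts are defective.
P = 7/11 × 6/10 = 42/110 = 21/55.

21/55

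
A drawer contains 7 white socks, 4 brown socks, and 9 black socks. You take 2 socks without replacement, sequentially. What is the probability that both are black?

18/95

P(every draw is black) = 9/20 × 8/19 = 72/380 = 18/95.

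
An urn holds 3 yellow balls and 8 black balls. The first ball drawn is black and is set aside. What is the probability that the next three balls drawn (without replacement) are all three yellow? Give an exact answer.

After the first draw, 3 of the remaining 10 balls are yellow.
P = 3/10 × 2/9 × 1/8 = 6/720 = 1/120.

1/120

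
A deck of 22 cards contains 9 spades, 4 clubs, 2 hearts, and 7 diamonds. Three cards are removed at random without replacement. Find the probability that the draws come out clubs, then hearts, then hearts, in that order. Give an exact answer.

Chain rule:
P = 4/22 × 2/21 × 1/20 = 8/9240 = 1/1155.

1/1155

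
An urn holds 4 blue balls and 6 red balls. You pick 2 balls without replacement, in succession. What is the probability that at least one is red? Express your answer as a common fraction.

P(no red) = 4/10 × 3/9 = 12/90 = 2/15.
P(at least one) = 1 − 2/15 = 13/15.

13/15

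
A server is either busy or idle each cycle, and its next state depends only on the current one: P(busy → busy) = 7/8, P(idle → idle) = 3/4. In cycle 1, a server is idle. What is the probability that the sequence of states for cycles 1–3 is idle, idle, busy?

3/16

Cycle 1 is given. For each transition, use the conditional probability from the current state:
P(idle | idle) = 3/4; P(busy | idle) = 1/4.
P = 3/4 × 1/4 = 3/16.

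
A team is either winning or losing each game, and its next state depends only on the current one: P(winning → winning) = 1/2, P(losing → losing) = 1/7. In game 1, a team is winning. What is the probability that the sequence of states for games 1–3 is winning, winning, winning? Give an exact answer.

Game 1 is given. For each transition, use the conditional probability from the current state:
P(winning | winning) = 1/2; P(winning | winning) = 1/2.
P = 1/2 × 1/2 = 1/4.

1/4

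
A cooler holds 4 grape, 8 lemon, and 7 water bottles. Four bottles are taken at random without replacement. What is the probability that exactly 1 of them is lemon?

One ordering (lemon drawn first) has probability 8/19 × 11/18 × 10/17 × 9/16 = 7920/93024 = 55/646.
There are C(4,1) = 4 such orderings, each equally likely, so P = 4 × 55/646 = 110/323.

110/323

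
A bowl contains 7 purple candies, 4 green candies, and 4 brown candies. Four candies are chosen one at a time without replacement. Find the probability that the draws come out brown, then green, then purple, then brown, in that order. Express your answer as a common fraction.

Each draw changes the counts, so multiply the conditional probabilities along the sequence:
P = 4/15 × 4/14 × 7/13 × 3/12 = 336/32760 = 2/195.

2/195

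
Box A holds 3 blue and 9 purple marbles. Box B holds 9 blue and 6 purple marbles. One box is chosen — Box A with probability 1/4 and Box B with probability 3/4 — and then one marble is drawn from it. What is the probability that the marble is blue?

From Box A: P(blue) = 3/12.
From Box B: P(blue) = 9/15.
Total probability = (1/4)(3/12) + (3/4)(9/15) = 41/80.

41/80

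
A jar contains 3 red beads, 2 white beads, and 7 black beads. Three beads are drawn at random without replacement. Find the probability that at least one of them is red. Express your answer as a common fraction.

P(no red) = 9/12 × 8/11 × 7/10 = 504/1320 = 21/55.
P(at least one) = 1 − 21/55 = 34/55.

34/55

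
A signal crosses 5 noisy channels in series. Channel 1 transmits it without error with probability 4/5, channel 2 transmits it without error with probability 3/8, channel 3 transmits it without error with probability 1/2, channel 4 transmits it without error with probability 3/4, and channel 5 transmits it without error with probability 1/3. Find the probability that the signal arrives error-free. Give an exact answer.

Each stage is reached only if all earlier stages succeed, so
P = 4/5 × 3/8 × 1/2 × 3/4 × 1/3 = 36/960 = 3/80.

3/80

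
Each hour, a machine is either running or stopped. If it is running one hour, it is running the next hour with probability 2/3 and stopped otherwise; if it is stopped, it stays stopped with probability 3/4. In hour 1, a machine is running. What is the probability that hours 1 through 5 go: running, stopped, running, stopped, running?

1/144

Hour 1 is given. For each transition, use the conditional probability from the current state:
P(stopped | running) = 1/3; P(running | stopped) = 1/4; P(stopped | running) = 1/3; P(running | stopped) = 1/4.
P = 1/3 × 1/4 × 1/3 × 1/4 = 1/144.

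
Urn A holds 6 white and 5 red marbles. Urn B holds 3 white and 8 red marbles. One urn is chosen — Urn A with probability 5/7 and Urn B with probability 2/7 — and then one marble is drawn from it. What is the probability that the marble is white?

From Urn A: P(white) = 6/11.
From Urn B: P(white) = 3/11.
Total probability = (5/7)(6/11) + (2/7)(3/11) = 36/77.

36/77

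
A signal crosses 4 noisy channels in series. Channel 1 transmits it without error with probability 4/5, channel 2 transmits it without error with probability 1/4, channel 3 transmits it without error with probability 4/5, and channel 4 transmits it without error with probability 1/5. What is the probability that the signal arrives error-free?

4/125

Multiplying along the chain,
P = 4/5 × 1/4 × 4/5 × 1/5 = 16/500 = 4/125.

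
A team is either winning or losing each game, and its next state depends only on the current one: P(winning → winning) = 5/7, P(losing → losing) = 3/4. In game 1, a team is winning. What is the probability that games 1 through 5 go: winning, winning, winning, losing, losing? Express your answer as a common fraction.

Game 1 is given. For each transition, use the conditional probability from the current state:
P(winning | winning) = 5/7; P(winning | winning) = 5/7; P(losing | winning) = 2/7; P(losing | losing) = 3/4.
P = 5/7 × 5/7 × 2/7 × 3/4 = 150/1372 = 75/686.

75/686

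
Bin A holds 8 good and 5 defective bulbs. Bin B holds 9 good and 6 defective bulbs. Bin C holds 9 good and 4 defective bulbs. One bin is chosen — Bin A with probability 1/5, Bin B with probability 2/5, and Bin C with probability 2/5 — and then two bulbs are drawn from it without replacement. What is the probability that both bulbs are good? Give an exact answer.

2686/6825

From Bin A: P(both good) = (8/13)(7/12) = 14/39.
From Bin B: P(both good) = (9/15)(8/14) = 12/35.
From Bin C: P(both good) = (9/13)(8/12) = 6/13.
Total probability = (1/5)(14/39) + (2/5)(12/35) + (2/5)(6/13) = 2686/6825.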